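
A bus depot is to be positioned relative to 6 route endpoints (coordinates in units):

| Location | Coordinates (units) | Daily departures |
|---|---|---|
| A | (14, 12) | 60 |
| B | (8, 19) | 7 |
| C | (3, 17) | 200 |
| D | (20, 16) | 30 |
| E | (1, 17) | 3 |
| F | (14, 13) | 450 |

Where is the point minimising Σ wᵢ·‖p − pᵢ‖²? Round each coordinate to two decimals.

The minimiser of Σwᵢ‖p−pᵢ‖² is the weighted centroid p* = (Σwᵢpᵢ)/(Σwᵢ).
Σwᵢ = 750.
Σwᵢxᵢ = 60·14 + 7·8 + 200·3 + 30·20 + 3·1 + 450·14 = 8399.
Σwᵢyᵢ = 60·12 + 7·19 + 200·17 + 30·16 + 3·17 + 450·13 = 10634.
x* = 8399/750 = 11.20, y* = 10634/750 = 14.18.

(11.20, 14.18)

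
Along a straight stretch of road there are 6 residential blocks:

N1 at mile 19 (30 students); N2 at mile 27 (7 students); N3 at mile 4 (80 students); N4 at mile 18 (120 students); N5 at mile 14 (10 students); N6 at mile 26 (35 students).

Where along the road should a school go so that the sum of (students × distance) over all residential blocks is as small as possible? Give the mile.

For a sum of weighted absolute distances on a line, the optimum is the weighted median (not the mean). Total weight W = 282; half-weight = 141.
Sort by position and accumulate weight:
  mile 4 (N3, w=80) → cum 80
  mile 14 (N5, w=10) → cum 90
  mile 18 (N4, w=120) → cum 210  ≥ 141 → median here
  mile 19 (N1, w=30) → cum 240
  mile 26 (N6, w=35) → cum 275
  mile 27 (N2, w=7) → cum 282
Optimal location: mile 18.

x = 18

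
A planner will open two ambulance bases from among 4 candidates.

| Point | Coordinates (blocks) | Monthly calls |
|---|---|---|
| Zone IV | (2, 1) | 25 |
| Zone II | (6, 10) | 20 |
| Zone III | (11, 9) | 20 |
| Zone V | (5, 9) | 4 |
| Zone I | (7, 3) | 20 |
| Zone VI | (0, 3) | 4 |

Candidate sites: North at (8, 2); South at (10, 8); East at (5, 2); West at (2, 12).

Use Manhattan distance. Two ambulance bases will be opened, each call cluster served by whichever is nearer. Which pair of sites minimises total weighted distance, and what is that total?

{South, East}, total 368

Evaluate every pair (each demand assigned to the nearer of the two):
  {South, East}: total = 368
  {North, South}: total = 435
  {East, West}: total = 568
  {North, East}: total = 572
  {North, West}: total = 595
  {South, West}: total = 663
Best pair: {South, East} with total 368.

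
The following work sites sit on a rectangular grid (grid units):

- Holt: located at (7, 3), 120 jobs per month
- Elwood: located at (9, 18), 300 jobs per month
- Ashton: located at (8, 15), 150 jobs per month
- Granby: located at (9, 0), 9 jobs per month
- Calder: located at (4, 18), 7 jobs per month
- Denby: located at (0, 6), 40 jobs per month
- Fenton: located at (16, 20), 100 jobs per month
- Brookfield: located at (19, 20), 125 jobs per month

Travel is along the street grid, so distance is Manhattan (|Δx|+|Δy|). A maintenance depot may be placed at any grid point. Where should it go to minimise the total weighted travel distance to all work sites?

(9, 18)

Manhattan distance separates: Σwᵢ(|x−xᵢ|+|y−yᵢ|) = Σwᵢ|x−xᵢ| + Σwᵢ|y−yᵢ|, so x and y are optimised independently as 1-D weighted medians.
Total weight W = 851; half = 425.5.
x-coordinate, sorted with cumulative weight:
  x=0 (Denby, w=40) cum 40
  x=4 (Calder, w=7) cum 47
  x=7 (Holt, w=120) cum 167
  x=8 (Ashton, w=150) cum 317
  x=9 (Elwood, w=300) cum 617  ← median
  x=9 (Granby, w=9) cum 626
  x=16 (Fenton, w=100) cum 726
  x=19 (Brookfield, w=125) cum 851
⇒ x* = 9
y-coordinate, sorted with cumulative weight:
  y=0 (Granby, w=9) cum 9
  y=3 (Holt, w=120) cum 129
  y=6 (Denby, w=40) cum 169
  y=15 (Ashton, w=150) cum 319
  y=18 (Elwood, w=300) cum 619  ← median
  y=18 (Calder, w=7) cum 626
  y=20 (Fenton, w=100) cum 726
  y=20 (Brookfield, w=125) cum 851
⇒ y* = 18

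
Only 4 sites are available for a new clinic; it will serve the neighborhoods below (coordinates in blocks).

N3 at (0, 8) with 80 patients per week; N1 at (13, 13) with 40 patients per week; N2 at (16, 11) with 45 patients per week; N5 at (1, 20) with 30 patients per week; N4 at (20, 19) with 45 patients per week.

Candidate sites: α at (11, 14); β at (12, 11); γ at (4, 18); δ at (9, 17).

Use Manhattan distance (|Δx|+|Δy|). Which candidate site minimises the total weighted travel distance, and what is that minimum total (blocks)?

β, total 2820 blocks

Total weighted distance at each candidate:
  α (11, 14): total = 2950
  β (12, 11): total = 2820
  γ (4, 18): total = 3450
  δ (9, 17): total = 3260
Minimum is at β with total 2820 blocks.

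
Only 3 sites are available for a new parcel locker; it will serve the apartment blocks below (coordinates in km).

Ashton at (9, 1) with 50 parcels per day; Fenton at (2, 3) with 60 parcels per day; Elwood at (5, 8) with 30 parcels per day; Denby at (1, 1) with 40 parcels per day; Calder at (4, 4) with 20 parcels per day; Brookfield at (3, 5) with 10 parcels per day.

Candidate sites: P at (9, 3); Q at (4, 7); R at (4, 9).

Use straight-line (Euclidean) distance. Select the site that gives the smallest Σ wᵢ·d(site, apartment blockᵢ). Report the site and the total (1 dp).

Q, total 1052.0 km

Total weighted distance at each candidate:
  P (9, 3): total = 1207.2
  Q (4, 7): total = 1052.0
  R (4, 9): total = 1376.6
Minimum is at Q with total 1052.0 km.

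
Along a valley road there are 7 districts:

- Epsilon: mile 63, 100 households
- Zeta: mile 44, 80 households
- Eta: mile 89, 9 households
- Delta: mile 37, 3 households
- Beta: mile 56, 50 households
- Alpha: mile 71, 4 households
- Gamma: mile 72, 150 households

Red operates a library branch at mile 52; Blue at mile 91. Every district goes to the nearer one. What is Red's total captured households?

237

The indifferent point is the midpoint (52+91)/2 = 71.5; districts left of it (closer to Red at 52) go to Red, those right go to Blue.
  Delta at 37 (w=3) → Red
  Zeta at 44 (w=80) → Red
  Beta at 56 (w=50) → Red
  Epsilon at 63 (w=100) → Red
  Alpha at 71 (w=4) → Red
  Gamma at 72 (w=150) → Blue
  Eta at 89 (w=9) → Blue
Red captures 237; Blue captures 159.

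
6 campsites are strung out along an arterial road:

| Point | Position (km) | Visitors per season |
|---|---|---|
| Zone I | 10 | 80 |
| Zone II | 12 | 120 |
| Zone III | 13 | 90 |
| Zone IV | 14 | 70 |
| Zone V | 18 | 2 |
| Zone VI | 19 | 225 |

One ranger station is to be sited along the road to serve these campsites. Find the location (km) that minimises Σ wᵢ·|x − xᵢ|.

x = 14

For a sum of weighted absolute distances on a line, the optimum is the weighted median (not the mean). Total weight W = 587; half-weight = 293.5.
Sort by position and accumulate weight:
  km 10 (Zone I, w=80) → cum 80
  km 12 (Zone II, w=120) → cum 200
  km 13 (Zone III, w=90) → cum 290
  km 14 (Zone IV, w=70) → cum 360  ≥ 293.5 → median here
  km 18 (Zone V, w=2) → cum 362
  km 19 (Zone VI, w=225) → cum 587
Optimal location: km 14.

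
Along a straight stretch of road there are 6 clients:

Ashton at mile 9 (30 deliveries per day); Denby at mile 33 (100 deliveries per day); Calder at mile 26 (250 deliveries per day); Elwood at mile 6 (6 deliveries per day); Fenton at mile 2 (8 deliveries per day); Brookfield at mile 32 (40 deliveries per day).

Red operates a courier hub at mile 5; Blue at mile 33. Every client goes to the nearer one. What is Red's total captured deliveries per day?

The indifferent point is the midpoint (5+33)/2 = 19; clients left of it (closer to Red at 5) go to Red, those right go to Blue.
  Fenton at 2 (w=8) → Red
  Elwood at 6 (w=6) → Red
  Ashton at 9 (w=30) → Red
  Calder at 26 (w=250) → Blue
  Brookfield at 32 (w=40) → Blue
  Denby at 33 (w=100) → Blue
Red captures 44; Blue captures 390.

44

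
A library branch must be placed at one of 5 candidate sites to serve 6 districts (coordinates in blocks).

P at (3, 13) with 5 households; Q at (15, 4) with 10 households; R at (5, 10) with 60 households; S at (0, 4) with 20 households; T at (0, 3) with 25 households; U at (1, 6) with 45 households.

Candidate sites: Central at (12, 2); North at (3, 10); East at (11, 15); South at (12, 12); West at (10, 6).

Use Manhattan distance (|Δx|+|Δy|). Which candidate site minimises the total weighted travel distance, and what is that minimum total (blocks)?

Total weighted distance at each candidate:
  Central (12, 2): total = 2330
  North (3, 10): total = 1015
  East (11, 15): total = 2730
  South (12, 12): total = 2390
  West (10, 6): total = 1650
Minimum is at North with total 1015 blocks.

North, total 1015 blocks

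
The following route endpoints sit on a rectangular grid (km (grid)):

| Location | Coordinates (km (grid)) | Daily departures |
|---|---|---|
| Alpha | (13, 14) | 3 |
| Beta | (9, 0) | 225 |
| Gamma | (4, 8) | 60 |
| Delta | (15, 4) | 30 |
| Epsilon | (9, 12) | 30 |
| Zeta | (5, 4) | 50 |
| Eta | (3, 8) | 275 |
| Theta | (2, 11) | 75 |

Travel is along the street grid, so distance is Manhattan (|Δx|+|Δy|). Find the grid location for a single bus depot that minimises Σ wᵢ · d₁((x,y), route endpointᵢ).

(4, 8)

Manhattan distance separates: Σwᵢ(|x−xᵢ|+|y−yᵢ|) = Σwᵢ|x−xᵢ| + Σwᵢ|y−yᵢ|, so x and y are optimised independently as 1-D weighted medians.
Total weight W = 748; half = 374.
x-coordinate, sorted with cumulative weight:
  x=2 (Theta, w=75) cum 75
  x=3 (Eta, w=275) cum 350
  x=4 (Gamma, w=60) cum 410  ← median
  x=5 (Zeta, w=50) cum 460
  x=9 (Beta, w=225) cum 685
  x=9 (Epsilon, w=30) cum 715
  x=13 (Alpha, w=3) cum 718
  x=15 (Delta, w=30) cum 748
⇒ x* = 4
y-coordinate, sorted with cumulative weight:
  y=0 (Beta, w=225) cum 225
  y=4 (Delta, w=30) cum 255
  y=4 (Zeta, w=50) cum 305
  y=8 (Gamma, w=60) cum 365
  y=8 (Eta, w=275) cum 640  ← median
  y=11 (Theta, w=75) cum 715
  y=12 (Epsilon, w=30) cum 745
  y=14 (Alpha, w=3) cum 748
⇒ y* = 8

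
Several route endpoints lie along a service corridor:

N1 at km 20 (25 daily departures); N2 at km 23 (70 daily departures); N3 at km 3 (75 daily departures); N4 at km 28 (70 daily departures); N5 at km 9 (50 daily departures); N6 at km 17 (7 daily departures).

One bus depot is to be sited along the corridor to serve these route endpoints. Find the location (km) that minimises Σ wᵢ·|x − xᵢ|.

For a sum of weighted absolute distances on a line, the optimum is the weighted median (not the mean). Total weight W = 297; half-weight = 148.5.
Sort by position and accumulate weight:
  km 3 (N3, w=75) → cum 75
  km 9 (N5, w=50) → cum 125
  km 17 (N6, w=7) → cum 132
  km 20 (N1, w=25) → cum 157  ≥ 148.5 → median here
  km 23 (N2, w=70) → cum 227
  km 28 (N4, w=70) → cum 297
Optimal location: km 20.

x = 20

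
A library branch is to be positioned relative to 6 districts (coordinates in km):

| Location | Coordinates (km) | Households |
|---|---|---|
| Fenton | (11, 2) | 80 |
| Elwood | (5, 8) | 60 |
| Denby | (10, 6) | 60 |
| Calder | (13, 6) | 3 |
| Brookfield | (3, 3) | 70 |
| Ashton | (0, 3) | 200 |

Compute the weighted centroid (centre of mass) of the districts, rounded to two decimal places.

The minimiser of Σwᵢ‖p−pᵢ‖² is the weighted centroid p* = (Σwᵢpᵢ)/(Σwᵢ).
Σwᵢ = 473.
Σwᵢxᵢ = 80·11 + 60·5 + 60·10 + 3·13 + 70·3 + 200·0 = 2029.
Σwᵢyᵢ = 80·2 + 60·8 + 60·6 + 3·6 + 70·3 + 200·3 = 1828.
x* = 2029/473 = 4.29, y* = 1828/473 = 3.86.

(4.29, 3.86)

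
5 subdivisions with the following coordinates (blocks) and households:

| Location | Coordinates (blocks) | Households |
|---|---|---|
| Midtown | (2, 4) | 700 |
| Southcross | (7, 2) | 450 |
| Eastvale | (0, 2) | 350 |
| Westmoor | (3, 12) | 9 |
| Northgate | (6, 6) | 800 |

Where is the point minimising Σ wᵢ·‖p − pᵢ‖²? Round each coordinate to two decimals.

(4.06, 4.03)

The minimiser of Σwᵢ‖p−pᵢ‖² is the weighted centroid p* = (Σwᵢpᵢ)/(Σwᵢ).
Σwᵢ = 2309.
Σwᵢxᵢ = 700·2 + 450·7 + 350·0 + 9·3 + 800·6 = 9377.
Σwᵢyᵢ = 700·4 + 450·2 + 350·2 + 9·12 + 800·6 = 9308.
x* = 9377/2309 = 4.06, y* = 9308/2309 = 4.03.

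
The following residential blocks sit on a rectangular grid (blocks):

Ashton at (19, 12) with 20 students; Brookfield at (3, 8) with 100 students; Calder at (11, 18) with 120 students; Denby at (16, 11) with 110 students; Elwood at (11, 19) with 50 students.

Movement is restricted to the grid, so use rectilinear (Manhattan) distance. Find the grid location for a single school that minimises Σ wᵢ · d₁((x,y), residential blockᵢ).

Manhattan distance separates: Σwᵢ(|x−xᵢ|+|y−yᵢ|) = Σwᵢ|x−xᵢ| + Σwᵢ|y−yᵢ|, so x and y are optimised independently as 1-D weighted medians.
Total weight W = 400; half = 200.
x-coordinate, sorted with cumulative weight:
  x=3 (Brookfield, w=100) cum 100
  x=11 (Calder, w=120) cum 220  ← median
  x=11 (Elwood, w=50) cum 270
  x=16 (Denby, w=110) cum 380
  x=19 (Ashton, w=20) cum 400
⇒ x* = 11
y-coordinate, sorted with cumulative weight:
  y=8 (Brookfield, w=100) cum 100
  y=11 (Denby, w=110) cum 210  ← median
  y=12 (Ashton, w=20) cum 230
  y=18 (Calder, w=120) cum 350
  y=19 (Elwood, w=50) cum 400
⇒ y* = 11

(11, 11)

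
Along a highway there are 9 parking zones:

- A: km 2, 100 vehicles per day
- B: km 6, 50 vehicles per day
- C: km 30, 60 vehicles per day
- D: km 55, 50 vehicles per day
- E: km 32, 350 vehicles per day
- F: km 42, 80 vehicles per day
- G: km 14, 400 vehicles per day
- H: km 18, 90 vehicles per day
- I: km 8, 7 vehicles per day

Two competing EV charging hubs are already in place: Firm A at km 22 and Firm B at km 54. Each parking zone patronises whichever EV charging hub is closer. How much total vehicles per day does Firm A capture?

The indifferent point is the midpoint (22+54)/2 = 38; parking zones left of it (closer to Firm A at 22) go to Firm A, those right go to Firm B.
  A at 2 (w=100) → Firm A
  B at 6 (w=50) → Firm A
  I at 8 (w=7) → Firm A
  G at 14 (w=400) → Firm A
  H at 18 (w=90) → Firm A
  C at 30 (w=60) → Firm A
  E at 32 (w=350) → Firm A
  F at 42 (w=80) → Firm B
  D at 55 (w=50) → Firm B
Firm A captures 1057; Firm B captures 130.

1057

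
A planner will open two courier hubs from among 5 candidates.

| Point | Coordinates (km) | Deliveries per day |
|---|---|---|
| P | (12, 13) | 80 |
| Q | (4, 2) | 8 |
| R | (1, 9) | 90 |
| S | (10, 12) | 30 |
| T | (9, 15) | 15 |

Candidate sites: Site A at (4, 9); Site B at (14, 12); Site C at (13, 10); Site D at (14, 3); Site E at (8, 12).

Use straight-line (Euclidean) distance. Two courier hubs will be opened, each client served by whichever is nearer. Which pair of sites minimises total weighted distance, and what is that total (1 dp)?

Evaluate every pair (each demand assigned to the nearer of the two):
  {Site A, Site B}: total = 712.3
  {Site A, Site E}: total = 763.3
  {Site A, Site C}: total = 783.2
  {Site B, Site E}: total = 1057.9
  {Site C, Site E}: total = 1132.0
  {Site D, Site E}: total = 1203.1
  {Site A, Site D}: total = 1359.9
  {Site B, Site C}: total = 1554.6
  {Site C, Site D}: total = 1621.3
  {Site B, Site D}: total = 1667.5
Best pair: {Site A, Site B} with total 712.3.

{Site A, Site B}, total 712.3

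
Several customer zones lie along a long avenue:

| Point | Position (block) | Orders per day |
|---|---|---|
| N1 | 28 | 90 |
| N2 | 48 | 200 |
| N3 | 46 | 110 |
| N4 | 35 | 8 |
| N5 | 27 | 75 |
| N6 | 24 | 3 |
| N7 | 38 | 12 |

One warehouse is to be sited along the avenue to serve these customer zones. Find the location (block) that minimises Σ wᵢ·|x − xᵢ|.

x = 46

For a sum of weighted absolute distances on a line, the optimum is the weighted median (not the mean). Total weight W = 498; half-weight = 249.
Sort by position and accumulate weight:
  block 24 (N6, w=3) → cum 3
  block 27 (N5, w=75) → cum 78
  block 28 (N1, w=90) → cum 168
  block 35 (N4, w=8) → cum 176
  block 38 (N7, w=12) → cum 188
  block 46 (N3, w=110) → cum 298  ≥ 249 → median here
  block 48 (N2, w=200) → cum 498
Optimal location: block 46.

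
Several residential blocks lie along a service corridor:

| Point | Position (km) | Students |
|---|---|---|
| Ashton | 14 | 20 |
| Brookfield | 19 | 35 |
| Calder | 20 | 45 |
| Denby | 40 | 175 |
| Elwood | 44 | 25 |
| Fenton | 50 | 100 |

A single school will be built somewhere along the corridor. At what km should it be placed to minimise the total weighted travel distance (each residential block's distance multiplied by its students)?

x = 40

For a sum of weighted absolute distances on a line, the optimum is the weighted median (not the mean). Total weight W = 400; half-weight = 200.
Sort by position and accumulate weight:
  km 14 (Ashton, w=20) → cum 20
  km 19 (Brookfield, w=35) → cum 55
  km 20 (Calder, w=45) → cum 100
  km 40 (Denby, w=175) → cum 275  ≥ 200 → median here
  km 44 (Elwood, w=25) → cum 300
  km 50 (Fenton, w=100) → cum 400
Optimal location: km 40.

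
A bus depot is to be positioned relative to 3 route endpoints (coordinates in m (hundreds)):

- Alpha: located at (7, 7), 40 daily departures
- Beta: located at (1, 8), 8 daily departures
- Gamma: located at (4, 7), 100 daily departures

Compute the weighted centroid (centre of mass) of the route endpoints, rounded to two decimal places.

(4.65, 7.05)

The minimiser of Σwᵢ‖p−pᵢ‖² is the weighted centroid p* = (Σwᵢpᵢ)/(Σwᵢ).
Σwᵢ = 148.
Σwᵢxᵢ = 40·7 + 8·1 + 100·4 = 688.
Σwᵢyᵢ = 40·7 + 8·8 + 100·7 = 1044.
x* = 688/148 = 4.65, y* = 1044/148 = 7.05.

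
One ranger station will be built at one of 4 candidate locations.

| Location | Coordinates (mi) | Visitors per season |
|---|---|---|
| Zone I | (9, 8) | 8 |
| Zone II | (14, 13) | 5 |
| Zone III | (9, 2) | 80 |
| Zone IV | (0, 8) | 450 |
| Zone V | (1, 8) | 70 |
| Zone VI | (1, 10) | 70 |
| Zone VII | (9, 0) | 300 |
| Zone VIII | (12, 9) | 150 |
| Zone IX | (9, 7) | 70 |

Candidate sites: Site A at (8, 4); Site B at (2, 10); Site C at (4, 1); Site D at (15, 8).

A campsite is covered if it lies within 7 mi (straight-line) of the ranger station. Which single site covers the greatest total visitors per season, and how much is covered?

Coverage radius r = 7 mi; a point is covered iff (Δx)²+(Δy)² ≤ 7² = 49.
  Site A (8, 4): covers {Zone I, Zone III, Zone VII, Zone VIII, Zone IX} → 608
  Site B (2, 10): covers {Zone IV, Zone V, Zone VI} → 590
  Site C (4, 1): covers {Zone III, Zone VII} → 380
  Site D (15, 8): covers {Zone I, Zone II, Zone VIII, Zone IX} → 233
Maximum coverage at Site A: 608 visitors per season.

Site A, covering 608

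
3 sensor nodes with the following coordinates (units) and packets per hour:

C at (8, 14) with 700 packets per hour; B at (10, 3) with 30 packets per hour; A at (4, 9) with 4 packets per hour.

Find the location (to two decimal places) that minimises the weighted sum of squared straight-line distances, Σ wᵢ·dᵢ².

The minimiser of Σwᵢ‖p−pᵢ‖² is the weighted centroid p* = (Σwᵢpᵢ)/(Σwᵢ).
Σwᵢ = 734.
Σwᵢxᵢ = 700·8 + 30·10 + 4·4 = 5916.
Σwᵢyᵢ = 700·14 + 30·3 + 4·9 = 9926.
x* = 5916/734 = 8.06, y* = 9926/734 = 13.52.

(8.06, 13.52)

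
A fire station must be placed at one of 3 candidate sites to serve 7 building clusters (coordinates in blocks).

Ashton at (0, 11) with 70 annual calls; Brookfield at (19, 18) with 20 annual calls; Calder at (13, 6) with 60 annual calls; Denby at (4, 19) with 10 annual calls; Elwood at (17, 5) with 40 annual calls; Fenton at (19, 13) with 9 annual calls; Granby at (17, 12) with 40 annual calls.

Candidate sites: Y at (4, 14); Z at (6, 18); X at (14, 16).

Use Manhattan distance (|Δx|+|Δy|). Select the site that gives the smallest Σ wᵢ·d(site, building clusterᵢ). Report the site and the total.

X, total 3172 blocks

Total weighted distance at each candidate:
  Y (4, 14): total = 3564
  Z (6, 18): total = 4142
  X (14, 16): total = 3172
Minimum is at X with total 3172 blocks.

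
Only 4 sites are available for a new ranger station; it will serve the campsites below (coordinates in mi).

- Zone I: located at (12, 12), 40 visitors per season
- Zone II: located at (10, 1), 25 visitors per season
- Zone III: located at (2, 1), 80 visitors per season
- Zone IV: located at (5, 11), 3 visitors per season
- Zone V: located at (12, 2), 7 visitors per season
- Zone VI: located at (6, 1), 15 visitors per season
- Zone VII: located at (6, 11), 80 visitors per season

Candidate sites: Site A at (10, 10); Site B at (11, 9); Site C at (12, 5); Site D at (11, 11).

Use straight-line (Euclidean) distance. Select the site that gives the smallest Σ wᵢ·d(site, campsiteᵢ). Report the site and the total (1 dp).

Total weighted distance at each candidate:
  Site A (10, 10): total = 1852.1
  Site B (11, 9): total = 1932.2
  Site C (12, 5): total = 2089.1
  Site D (11, 11): total = 2033.2
Minimum is at Site A with total 1852.1 mi.

Site A, total 1852.1 mi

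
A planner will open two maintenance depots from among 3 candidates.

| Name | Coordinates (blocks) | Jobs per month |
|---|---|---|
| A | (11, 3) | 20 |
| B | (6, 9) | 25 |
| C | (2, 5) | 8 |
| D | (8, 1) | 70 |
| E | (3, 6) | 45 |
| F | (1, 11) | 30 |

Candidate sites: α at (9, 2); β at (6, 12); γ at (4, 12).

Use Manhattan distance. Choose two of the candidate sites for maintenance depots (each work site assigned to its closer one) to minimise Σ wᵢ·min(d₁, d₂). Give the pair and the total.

{α, γ}, total 832

Evaluate every pair (each demand assigned to the nearer of the two):
  {α, γ}: total = 832
  {α, β}: total = 940
  {β, γ}: total = 1772
Best pair: {α, γ} with total 832.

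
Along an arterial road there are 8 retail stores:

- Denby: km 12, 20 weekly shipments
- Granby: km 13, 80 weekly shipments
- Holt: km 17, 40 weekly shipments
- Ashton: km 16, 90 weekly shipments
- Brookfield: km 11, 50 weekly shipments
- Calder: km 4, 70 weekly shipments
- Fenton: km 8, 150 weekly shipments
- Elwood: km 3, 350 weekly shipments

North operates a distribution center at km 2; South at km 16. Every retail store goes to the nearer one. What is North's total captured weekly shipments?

The indifferent point is the midpoint (2+16)/2 = 9; retail stores left of it (closer to North at 2) go to North, those right go to South.
  Elwood at 3 (w=350) → North
  Calder at 4 (w=70) → North
  Fenton at 8 (w=150) → North
  Brookfield at 11 (w=50) → South
  Denby at 12 (w=20) → South
  Granby at 13 (w=80) → South
  Ashton at 16 (w=90) → South
  Holt at 17 (w=40) → South
North captures 570; South captures 280.

570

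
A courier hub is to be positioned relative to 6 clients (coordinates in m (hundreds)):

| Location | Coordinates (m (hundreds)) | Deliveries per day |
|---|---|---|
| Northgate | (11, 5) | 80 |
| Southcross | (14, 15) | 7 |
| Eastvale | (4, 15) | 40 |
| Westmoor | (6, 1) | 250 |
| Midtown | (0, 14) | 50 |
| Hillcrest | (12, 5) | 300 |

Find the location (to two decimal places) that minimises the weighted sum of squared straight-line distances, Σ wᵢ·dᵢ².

(8.58, 4.89)

The minimiser of Σwᵢ‖p−pᵢ‖² is the weighted centroid p* = (Σwᵢpᵢ)/(Σwᵢ).
Σwᵢ = 727.
Σwᵢxᵢ = 80·11 + 7·14 + 40·4 + 250·6 + 50·0 + 300·12 = 6238.
Σwᵢyᵢ = 80·5 + 7·15 + 40·15 + 250·1 + 50·14 + 300·5 = 3555.
x* = 6238/727 = 8.58, y* = 3555/727 = 4.89.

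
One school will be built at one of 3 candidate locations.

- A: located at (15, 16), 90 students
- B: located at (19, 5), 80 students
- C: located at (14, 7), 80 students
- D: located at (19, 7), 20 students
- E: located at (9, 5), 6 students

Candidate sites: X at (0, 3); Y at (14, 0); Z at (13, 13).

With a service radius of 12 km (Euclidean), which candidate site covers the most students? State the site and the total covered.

Z, covering 276

Coverage radius r = 12 km; a point is covered iff (Δx)²+(Δy)² ≤ 12² = 144.
  X (0, 3): covers {E} → 6
  Y (14, 0): covers {B, C, D, E} → 186
  Z (13, 13): covers {A, B, C, D, E} → 276
Maximum coverage at Z: 276 students.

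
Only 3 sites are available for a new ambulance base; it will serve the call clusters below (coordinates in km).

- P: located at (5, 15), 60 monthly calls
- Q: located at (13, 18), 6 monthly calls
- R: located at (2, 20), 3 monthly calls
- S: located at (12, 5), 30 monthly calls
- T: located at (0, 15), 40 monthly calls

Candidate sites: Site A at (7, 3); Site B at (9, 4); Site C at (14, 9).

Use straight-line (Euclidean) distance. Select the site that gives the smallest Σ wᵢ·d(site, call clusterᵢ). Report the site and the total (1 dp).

Site C, total 1495.6 km

Total weighted distance at each candidate:
  Site A (7, 3): total = 1597.3
  Site B (9, 4): total = 1505.4
  Site C (14, 9): total = 1495.6
Minimum is at Site C with total 1495.6 km.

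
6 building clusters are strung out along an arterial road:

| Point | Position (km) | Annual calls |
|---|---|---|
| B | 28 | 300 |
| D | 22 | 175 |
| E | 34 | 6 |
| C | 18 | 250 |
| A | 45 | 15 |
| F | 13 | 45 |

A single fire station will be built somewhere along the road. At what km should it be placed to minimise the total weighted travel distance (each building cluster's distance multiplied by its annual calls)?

For a sum of weighted absolute distances on a line, the optimum is the weighted median (not the mean). Total weight W = 791; half-weight = 395.5.
Sort by position and accumulate weight:
  km 13 (F, w=45) → cum 45
  km 18 (C, w=250) → cum 295
  km 22 (D, w=175) → cum 470  ≥ 395.5 → median here
  km 28 (B, w=300) → cum 770
  km 34 (E, w=6) → cum 776
  km 45 (A, w=15) → cum 791
Optimal location: km 22.

x = 22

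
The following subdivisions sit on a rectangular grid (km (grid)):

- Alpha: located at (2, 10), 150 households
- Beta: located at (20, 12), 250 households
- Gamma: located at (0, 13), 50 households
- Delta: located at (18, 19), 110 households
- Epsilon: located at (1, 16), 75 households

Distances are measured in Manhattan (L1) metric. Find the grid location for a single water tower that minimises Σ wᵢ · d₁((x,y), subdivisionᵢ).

(18, 12)

Manhattan distance separates: Σwᵢ(|x−xᵢ|+|y−yᵢ|) = Σwᵢ|x−xᵢ| + Σwᵢ|y−yᵢ|, so x and y are optimised independently as 1-D weighted medians.
Total weight W = 635; half = 317.5.
x-coordinate, sorted with cumulative weight:
  x=0 (Gamma, w=50) cum 50
  x=1 (Epsilon, w=75) cum 125
  x=2 (Alpha, w=150) cum 275
  x=18 (Delta, w=110) cum 385  ← median
  x=20 (Beta, w=250) cum 635
⇒ x* = 18
y-coordinate, sorted with cumulative weight:
  y=10 (Alpha, w=150) cum 150
  y=12 (Beta, w=250) cum 400  ← median
  y=13 (Gamma, w=50) cum 450
  y=16 (Epsilon, w=75) cum 525
  y=19 (Delta, w=110) cum 635
⇒ y* = 12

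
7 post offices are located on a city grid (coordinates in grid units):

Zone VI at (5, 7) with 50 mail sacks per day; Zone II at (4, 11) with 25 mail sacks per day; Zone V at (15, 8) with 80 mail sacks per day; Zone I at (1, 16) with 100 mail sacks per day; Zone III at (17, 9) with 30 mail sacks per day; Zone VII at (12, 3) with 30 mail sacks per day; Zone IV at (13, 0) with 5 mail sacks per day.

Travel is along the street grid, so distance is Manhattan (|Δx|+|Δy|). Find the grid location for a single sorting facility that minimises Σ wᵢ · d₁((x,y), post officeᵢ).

Manhattan distance separates: Σwᵢ(|x−xᵢ|+|y−yᵢ|) = Σwᵢ|x−xᵢ| + Σwᵢ|y−yᵢ|, so x and y are optimised independently as 1-D weighted medians.
Total weight W = 320; half = 160.
x-coordinate, sorted with cumulative weight:
  x=1 (Zone I, w=100) cum 100
  x=4 (Zone II, w=25) cum 125
  x=5 (Zone VI, w=50) cum 175  ← median
  x=12 (Zone VII, w=30) cum 205
  x=13 (Zone IV, w=5) cum 210
  x=15 (Zone V, w=80) cum 290
  x=17 (Zone III, w=30) cum 320
⇒ x* = 5
y-coordinate, sorted with cumulative weight:
  y=0 (Zone IV, w=5) cum 5
  y=3 (Zone VII, w=30) cum 35
  y=7 (Zone VI, w=50) cum 85
  y=8 (Zone V, w=80) cum 165  ← median
  y=9 (Zone III, w=30) cum 195
  y=11 (Zone II, w=25) cum 220
  y=16 (Zone I, w=100) cum 320
⇒ y* = 8

(5, 8)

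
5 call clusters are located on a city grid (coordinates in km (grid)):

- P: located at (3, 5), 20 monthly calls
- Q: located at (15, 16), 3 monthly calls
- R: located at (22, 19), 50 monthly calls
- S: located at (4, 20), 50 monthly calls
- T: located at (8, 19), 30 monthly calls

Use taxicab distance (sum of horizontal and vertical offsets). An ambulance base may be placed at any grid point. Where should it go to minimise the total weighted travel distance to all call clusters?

Manhattan distance separates: Σwᵢ(|x−xᵢ|+|y−yᵢ|) = Σwᵢ|x−xᵢ| + Σwᵢ|y−yᵢ|, so x and y are optimised independently as 1-D weighted medians.
Total weight W = 153; half = 76.5.
x-coordinate, sorted with cumulative weight:
  x=3 (P, w=20) cum 20
  x=4 (S, w=50) cum 70
  x=8 (T, w=30) cum 100  ← median
  x=15 (Q, w=3) cum 103
  x=22 (R, w=50) cum 153
⇒ x* = 8
y-coordinate, sorted with cumulative weight:
  y=5 (P, w=20) cum 20
  y=16 (Q, w=3) cum 23
  y=19 (R, w=50) cum 73
  y=19 (T, w=30) cum 103  ← median
  y=20 (S, w=50) cum 153
⇒ y* = 19

(8, 19)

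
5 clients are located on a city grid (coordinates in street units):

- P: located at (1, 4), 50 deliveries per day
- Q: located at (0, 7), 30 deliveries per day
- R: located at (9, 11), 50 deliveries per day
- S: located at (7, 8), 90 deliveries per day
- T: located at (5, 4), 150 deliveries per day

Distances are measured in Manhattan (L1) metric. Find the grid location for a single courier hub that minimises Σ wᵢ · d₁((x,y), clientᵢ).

Manhattan distance separates: Σwᵢ(|x−xᵢ|+|y−yᵢ|) = Σwᵢ|x−xᵢ| + Σwᵢ|y−yᵢ|, so x and y are optimised independently as 1-D weighted medians.
Total weight W = 370; half = 185.
x-coordinate, sorted with cumulative weight:
  x=0 (Q, w=30) cum 30
  x=1 (P, w=50) cum 80
  x=5 (T, w=150) cum 230  ← median
  x=7 (S, w=90) cum 320
  x=9 (R, w=50) cum 370
⇒ x* = 5
y-coordinate, sorted with cumulative weight:
  y=4 (P, w=50) cum 50
  y=4 (T, w=150) cum 200  ← median
  y=7 (Q, w=30) cum 230
  y=8 (S, w=90) cum 320
  y=11 (R, w=50) cum 370
⇒ y* = 4

(5, 4)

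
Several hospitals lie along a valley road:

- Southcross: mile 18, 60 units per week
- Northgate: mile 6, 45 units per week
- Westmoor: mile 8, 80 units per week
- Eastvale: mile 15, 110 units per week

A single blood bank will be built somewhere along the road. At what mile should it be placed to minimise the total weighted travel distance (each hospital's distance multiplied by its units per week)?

x = 15

For a sum of weighted absolute distances on a line, the optimum is the weighted median (not the mean). Total weight W = 295; half-weight = 147.5.
Sort by position and accumulate weight:
  mile 6 (Northgate, w=45) → cum 45
  mile 8 (Westmoor, w=80) → cum 125
  mile 15 (Eastvale, w=110) → cum 235  ≥ 147.5 → median here
  mile 18 (Southcross, w=60) → cum 295
Optimal location: mile 15.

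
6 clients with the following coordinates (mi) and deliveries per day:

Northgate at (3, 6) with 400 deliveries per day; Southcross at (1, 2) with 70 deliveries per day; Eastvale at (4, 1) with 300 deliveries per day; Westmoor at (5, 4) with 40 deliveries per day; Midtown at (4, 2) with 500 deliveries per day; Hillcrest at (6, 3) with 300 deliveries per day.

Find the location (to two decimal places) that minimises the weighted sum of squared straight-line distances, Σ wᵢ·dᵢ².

(4.02, 3.04)

The minimiser of Σwᵢ‖p−pᵢ‖² is the weighted centroid p* = (Σwᵢpᵢ)/(Σwᵢ).
Σwᵢ = 1610.
Σwᵢxᵢ = 400·3 + 70·1 + 300·4 + 40·5 + 500·4 + 300·6 = 6470.
Σwᵢyᵢ = 400·6 + 70·2 + 300·1 + 40·4 + 500·2 + 300·3 = 4900.
x* = 6470/1610 = 4.02, y* = 4900/1610 = 3.04.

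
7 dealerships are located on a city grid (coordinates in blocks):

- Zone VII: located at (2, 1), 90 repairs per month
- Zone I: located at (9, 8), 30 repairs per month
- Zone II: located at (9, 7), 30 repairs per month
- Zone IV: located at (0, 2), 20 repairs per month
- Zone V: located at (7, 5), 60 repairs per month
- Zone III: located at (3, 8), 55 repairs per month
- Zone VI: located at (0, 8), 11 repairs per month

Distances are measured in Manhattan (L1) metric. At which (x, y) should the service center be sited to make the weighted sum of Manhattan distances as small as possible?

Manhattan distance separates: Σwᵢ(|x−xᵢ|+|y−yᵢ|) = Σwᵢ|x−xᵢ| + Σwᵢ|y−yᵢ|, so x and y are optimised independently as 1-D weighted medians.
Total weight W = 296; half = 148.
x-coordinate, sorted with cumulative weight:
  x=0 (Zone IV, w=20) cum 20
  x=0 (Zone VI, w=11) cum 31
  x=2 (Zone VII, w=90) cum 121
  x=3 (Zone III, w=55) cum 176  ← median
  x=7 (Zone V, w=60) cum 236
  x=9 (Zone I, w=30) cum 266
  x=9 (Zone II, w=30) cum 296
⇒ x* = 3
y-coordinate, sorted with cumulative weight:
  y=1 (Zone VII, w=90) cum 90
  y=2 (Zone IV, w=20) cum 110
  y=5 (Zone V, w=60) cum 170  ← median
  y=7 (Zone II, w=30) cum 200
  y=8 (Zone I, w=30) cum 230
  y=8 (Zone III, w=55) cum 285
  y=8 (Zone VI, w=11) cum 296
⇒ y* = 5

(3, 5)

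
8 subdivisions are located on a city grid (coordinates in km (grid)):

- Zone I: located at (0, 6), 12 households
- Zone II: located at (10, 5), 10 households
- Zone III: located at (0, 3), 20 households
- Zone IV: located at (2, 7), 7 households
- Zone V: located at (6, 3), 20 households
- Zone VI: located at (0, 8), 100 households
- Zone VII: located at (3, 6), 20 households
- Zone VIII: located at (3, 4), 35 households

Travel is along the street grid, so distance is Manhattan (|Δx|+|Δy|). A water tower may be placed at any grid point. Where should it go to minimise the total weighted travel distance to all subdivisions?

Manhattan distance separates: Σwᵢ(|x−xᵢ|+|y−yᵢ|) = Σwᵢ|x−xᵢ| + Σwᵢ|y−yᵢ|, so x and y are optimised independently as 1-D weighted medians.
Total weight W = 224; half = 112.
x-coordinate, sorted with cumulative weight:
  x=0 (Zone I, w=12) cum 12
  x=0 (Zone III, w=20) cum 32
  x=0 (Zone VI, w=100) cum 132  ← median
  x=2 (Zone IV, w=7) cum 139
  x=3 (Zone VII, w=20) cum 159
  x=3 (Zone VIII, w=35) cum 194
  x=6 (Zone V, w=20) cum 214
  x=10 (Zone II, w=10) cum 224
⇒ x* = 0
y-coordinate, sorted with cumulative weight:
  y=3 (Zone III, w=20) cum 20
  y=3 (Zone V, w=20) cum 40
  y=4 (Zone VIII, w=35) cum 75
  y=5 (Zone II, w=10) cum 85
  y=6 (Zone I, w=12) cum 97
  y=6 (Zone VII, w=20) cum 117  ← median
  y=7 (Zone IV, w=7) cum 124
  y=8 (Zone VI, w=100) cum 224
⇒ y* = 6

(0, 6)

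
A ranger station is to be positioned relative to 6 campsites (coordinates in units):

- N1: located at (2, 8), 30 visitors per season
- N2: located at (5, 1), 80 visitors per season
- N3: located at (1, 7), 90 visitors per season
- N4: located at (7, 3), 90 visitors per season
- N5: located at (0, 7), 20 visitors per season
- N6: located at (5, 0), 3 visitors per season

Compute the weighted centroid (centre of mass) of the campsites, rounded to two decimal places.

The minimiser of Σwᵢ‖p−pᵢ‖² is the weighted centroid p* = (Σwᵢpᵢ)/(Σwᵢ).
Σwᵢ = 313.
Σwᵢxᵢ = 30·2 + 80·5 + 90·1 + 90·7 + 20·0 + 3·5 = 1195.
Σwᵢyᵢ = 30·8 + 80·1 + 90·7 + 90·3 + 20·7 + 3·0 = 1360.
x* = 1195/313 = 3.82, y* = 1360/313 = 4.35.

(3.82, 4.35)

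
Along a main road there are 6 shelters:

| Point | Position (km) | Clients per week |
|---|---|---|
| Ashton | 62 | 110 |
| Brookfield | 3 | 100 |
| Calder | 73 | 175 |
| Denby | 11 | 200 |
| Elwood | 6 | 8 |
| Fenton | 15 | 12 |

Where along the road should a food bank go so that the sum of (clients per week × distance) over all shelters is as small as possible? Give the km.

For a sum of weighted absolute distances on a line, the optimum is the weighted median (not the mean). Total weight W = 605; half-weight = 302.5.
Sort by position and accumulate weight:
  km 3 (Brookfield, w=100) → cum 100
  km 6 (Elwood, w=8) → cum 108
  km 11 (Denby, w=200) → cum 308  ≥ 302.5 → median here
  km 15 (Fenton, w=12) → cum 320
  km 62 (Ashton, w=110) → cum 430
  km 73 (Calder, w=175) → cum 605
Optimal location: km 11.

x = 11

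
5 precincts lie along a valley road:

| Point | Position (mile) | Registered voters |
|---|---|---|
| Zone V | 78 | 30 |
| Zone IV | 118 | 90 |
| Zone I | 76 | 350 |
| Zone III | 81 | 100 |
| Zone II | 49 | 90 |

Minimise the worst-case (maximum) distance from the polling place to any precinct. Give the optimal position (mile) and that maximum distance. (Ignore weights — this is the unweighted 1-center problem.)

The 1-center on a line is the midpoint of the two extreme points: leftmost at 49, rightmost at 118.
Optimal location = (49 + 118)/2 = 83.5; maximum distance = (118 − 49)/2 = 34.5.

location 83.5, max distance 34.5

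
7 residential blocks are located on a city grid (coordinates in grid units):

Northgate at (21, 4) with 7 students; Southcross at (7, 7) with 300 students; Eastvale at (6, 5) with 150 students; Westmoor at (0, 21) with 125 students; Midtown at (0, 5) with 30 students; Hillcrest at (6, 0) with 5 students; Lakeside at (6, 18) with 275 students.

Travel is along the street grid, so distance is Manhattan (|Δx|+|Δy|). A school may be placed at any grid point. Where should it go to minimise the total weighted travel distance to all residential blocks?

Manhattan distance separates: Σwᵢ(|x−xᵢ|+|y−yᵢ|) = Σwᵢ|x−xᵢ| + Σwᵢ|y−yᵢ|, so x and y are optimised independently as 1-D weighted medians.
Total weight W = 892; half = 446.
x-coordinate, sorted with cumulative weight:
  x=0 (Westmoor, w=125) cum 125
  x=0 (Midtown, w=30) cum 155
  x=6 (Eastvale, w=150) cum 305
  x=6 (Hillcrest, w=5) cum 310
  x=6 (Lakeside, w=275) cum 585  ← median
  x=7 (Southcross, w=300) cum 885
  x=21 (Northgate, w=7) cum 892
⇒ x* = 6
y-coordinate, sorted with cumulative weight:
  y=0 (Hillcrest, w=5) cum 5
  y=4 (Northgate, w=7) cum 12
  y=5 (Eastvale, w=150) cum 162
  y=5 (Midtown, w=30) cum 192
  y=7 (Southcross, w=300) cum 492  ← median
  y=18 (Lakeside, w=275) cum 767
  y=21 (Westmoor, w=125) cum 892
⇒ y* = 7

(6, 7)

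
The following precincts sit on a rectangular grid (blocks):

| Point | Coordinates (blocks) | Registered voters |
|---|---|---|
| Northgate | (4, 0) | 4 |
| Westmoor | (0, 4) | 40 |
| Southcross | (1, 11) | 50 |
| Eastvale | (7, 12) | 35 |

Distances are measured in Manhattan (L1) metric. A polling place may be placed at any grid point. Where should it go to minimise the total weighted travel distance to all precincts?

(1, 11)

Manhattan distance separates: Σwᵢ(|x−xᵢ|+|y−yᵢ|) = Σwᵢ|x−xᵢ| + Σwᵢ|y−yᵢ|, so x and y are optimised independently as 1-D weighted medians.
Total weight W = 129; half = 64.5.
x-coordinate, sorted with cumulative weight:
  x=0 (Westmoor, w=40) cum 40
  x=1 (Southcross, w=50) cum 90  ← median
  x=4 (Northgate, w=4) cum 94
  x=7 (Eastvale, w=35) cum 129
⇒ x* = 1
y-coordinate, sorted with cumulative weight:
  y=0 (Northgate, w=4) cum 4
  y=4 (Westmoor, w=40) cum 44
  y=11 (Southcross, w=50) cum 94  ← median
  y=12 (Eastvale, w=35) cum 129
⇒ y* = 11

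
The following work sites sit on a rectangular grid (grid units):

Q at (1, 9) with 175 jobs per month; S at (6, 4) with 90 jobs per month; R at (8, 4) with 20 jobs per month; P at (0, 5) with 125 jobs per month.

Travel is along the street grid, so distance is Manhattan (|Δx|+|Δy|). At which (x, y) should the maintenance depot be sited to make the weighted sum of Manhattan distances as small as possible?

(1, 5)

Manhattan distance separates: Σwᵢ(|x−xᵢ|+|y−yᵢ|) = Σwᵢ|x−xᵢ| + Σwᵢ|y−yᵢ|, so x and y are optimised independently as 1-D weighted medians.
Total weight W = 410; half = 205.
x-coordinate, sorted with cumulative weight:
  x=0 (P, w=125) cum 125
  x=1 (Q, w=175) cum 300  ← median
  x=6 (S, w=90) cum 390
  x=8 (R, w=20) cum 410
⇒ x* = 1
y-coordinate, sorted with cumulative weight:
  y=4 (S, w=90) cum 90
  y=4 (R, w=20) cum 110
  y=5 (P, w=125) cum 235  ← median
  y=9 (Q, w=175) cum 410
⇒ y* = 5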